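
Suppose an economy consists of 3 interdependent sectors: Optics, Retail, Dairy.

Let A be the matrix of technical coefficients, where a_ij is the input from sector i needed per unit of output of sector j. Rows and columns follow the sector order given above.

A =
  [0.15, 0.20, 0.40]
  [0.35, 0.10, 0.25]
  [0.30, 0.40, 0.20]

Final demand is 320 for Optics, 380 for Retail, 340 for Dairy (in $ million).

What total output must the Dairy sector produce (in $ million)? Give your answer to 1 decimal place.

I − A =
  [   0.85    -0.20    -0.40]
  [  -0.35     0.90    -0.25]
  [  -0.30    -0.40     0.80]
Cofactors of I−A, C_ij = (−1)^(i+j)·(minor ij) (rows/columns in the sector order above):
  C_11 = (0.90)(0.80) − (-0.25)(-0.40) = 0.6200
  C_12 = −[(-0.35)(0.80) − (-0.25)(-0.30)] = 0.3550
  C_13 = (-0.35)(-0.40) − (0.90)(-0.30) = 0.4100
  C_21 = −[(-0.20)(0.80) − (-0.40)(-0.40)] = 0.3200
  C_22 = (0.85)(0.80) − (-0.40)(-0.30) = 0.5600
  C_23 = −[(0.85)(-0.40) − (-0.20)(-0.30)] = 0.4000
  C_31 = (-0.20)(-0.25) − (-0.40)(0.90) = 0.4100
  C_32 = −[(0.85)(-0.25) − (-0.40)(-0.35)] = 0.3525
  C_33 = (0.85)(0.90) − (-0.20)(-0.35) = 0.6950
det(I−A) = Σ_j (I−A)_1j·C_1j = (0.85)(0.6200) + (-0.20)(0.3550) + (-0.40)(0.4100) = 0.2920
adj(I−A) = Cᵀ =
  [ 0.6200   0.3200   0.4100]
  [ 0.3550   0.5600   0.3525]
  [ 0.4100   0.4000   0.6950]
(I − A)⁻¹ = adj(I−A) / det(I−A) ≈
  [   2.1233     1.0959     1.4041]
  [   1.2158     1.9178     1.2072]
  [   1.4041     1.3699     2.3801]
x = (I − A)⁻¹ d = adj(I−A)·d / det(I−A), with det(I−A) = 0.2920:
  x_1 = (0.6200·320 + 0.3200·380 + 0.4100·340) / 0.2920 = 459.40 / 0.2920 ≈ 1573.3
  x_2 = (0.3550·320 + 0.5600·380 + 0.3525·340) / 0.2920 = 446.25 / 0.2920 ≈ 1528.3
  x_3 = (0.4100·320 + 0.4000·380 + 0.6950·340) / 0.2920 = 519.50 / 0.2920 ≈ 1779.1

x_3 = 1779.1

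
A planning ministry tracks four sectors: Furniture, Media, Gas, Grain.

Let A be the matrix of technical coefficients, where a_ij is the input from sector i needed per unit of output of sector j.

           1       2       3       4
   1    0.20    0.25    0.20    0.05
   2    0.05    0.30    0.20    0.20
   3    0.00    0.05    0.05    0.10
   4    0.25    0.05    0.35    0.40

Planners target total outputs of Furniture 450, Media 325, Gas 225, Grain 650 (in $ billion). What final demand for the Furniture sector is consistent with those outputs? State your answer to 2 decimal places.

I − A =
  [   0.80    -0.25    -0.20    -0.05]
  [  -0.05     0.70    -0.20    -0.20]
  [   0.00    -0.05     0.95    -0.10]
  [  -0.25    -0.05    -0.35     0.60]
d = (I − A) x:
  d_1 = (+0.80)·450 + (-0.25)·325 + (-0.20)·225 + (-0.05)·650 = 201.25
  d_2 = (-0.05)·450 + (+0.70)·325 + (-0.20)·225 + (-0.20)·650 = 30.00
  d_3 = (+0.00)·450 + (-0.05)·325 + (+0.95)·225 + (-0.10)·650 = 132.50
  d_4 = (-0.25)·450 + (-0.05)·325 + (-0.35)·225 + (+0.60)·650 = 182.50

d_1 = 201.25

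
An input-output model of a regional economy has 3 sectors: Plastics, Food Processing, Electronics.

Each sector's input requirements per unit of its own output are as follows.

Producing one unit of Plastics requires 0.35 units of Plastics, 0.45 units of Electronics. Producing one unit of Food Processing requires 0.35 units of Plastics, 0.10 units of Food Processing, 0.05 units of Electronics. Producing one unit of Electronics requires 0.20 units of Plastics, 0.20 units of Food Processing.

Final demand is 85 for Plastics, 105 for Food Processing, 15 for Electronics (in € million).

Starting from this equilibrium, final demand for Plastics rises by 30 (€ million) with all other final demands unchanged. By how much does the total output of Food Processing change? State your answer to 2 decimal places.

Δx_F = 5.79

I − A =
  [   0.65    -0.35    -0.20]
  [   0.00     0.90    -0.20]
  [  -0.45    -0.05     1.00]
Cofactors of I−A, C_ij = (−1)^(i+j)·(minor ij) (rows/columns in the sector order above):
  C_11 = (0.90)(1.00) − (-0.20)(-0.05) = 0.8900
  C_12 = −[(0.00)(1.00) − (-0.20)(-0.45)] = 0.0900
  C_13 = (0.00)(-0.05) − (0.90)(-0.45) = 0.4050
  C_21 = −[(-0.35)(1.00) − (-0.20)(-0.05)] = 0.3600
  C_22 = (0.65)(1.00) − (-0.20)(-0.45) = 0.5600
  C_23 = −[(0.65)(-0.05) − (-0.35)(-0.45)] = 0.1900
  C_31 = (-0.35)(-0.20) − (-0.20)(0.90) = 0.2500
  C_32 = −[(0.65)(-0.20) − (-0.20)(0.00)] = 0.1300
  C_33 = (0.65)(0.90) − (-0.35)(0.00) = 0.5850
det(I−A) = Σ_j (I−A)_1j·C_1j = (0.65)(0.8900) + (-0.35)(0.0900) + (-0.20)(0.4050) = 0.4660
adj(I−A) = Cᵀ =
  [ 0.8900   0.3600   0.2500]
  [ 0.0900   0.5600   0.1300]
  [ 0.4050   0.1900   0.5850]
(I − A)⁻¹ = adj(I−A) / det(I−A) ≈
  [   1.9099     0.7725     0.5365]
  [   0.1931     1.2017     0.2790]
  [   0.8691     0.4077     1.2554]
Δx = (I − A)⁻¹ Δd with Δd having +30 in the Plastics component and 0 elsewhere.
So Δx_F = L_FP · (+30), where L_FP = adj(I−A)_FP / det(I−A) = 0.0900 / 0.4660.
Δx_F = 0.0900 × (+30) / 0.4660 = 2.70 / 0.4660 ≈ 5.79.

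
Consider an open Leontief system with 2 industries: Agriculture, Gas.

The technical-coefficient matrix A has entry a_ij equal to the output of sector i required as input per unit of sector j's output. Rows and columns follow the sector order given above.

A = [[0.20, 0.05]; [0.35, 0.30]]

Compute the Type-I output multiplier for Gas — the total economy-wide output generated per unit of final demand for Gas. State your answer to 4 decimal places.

I − A =
  [   0.80    -0.05]
  [  -0.35     0.70]
det(I−A) = (0.80)(0.70) − (-0.05)(-0.35) = 0.5425
adj(I−A) = [[0.70, 0.05], [0.35, 0.80]]
(I − A)⁻¹ = adj(I−A) / det(I−A) ≈
  [   1.29032     0.09217]
  [   0.64516     1.47465]
The output multiplier for sector j is the column-j sum of the Leontief inverse (I − A)⁻¹ = adj(I−A) / det(I−A).
Column 2 of adj(I−A): (0.05, 0.80); det(I−A) = 0.5425.
m_2 = (0.05 + 0.80) / 0.5425 = 0.85 / 0.5425 ≈ 1.5668.

m_2 = 1.5668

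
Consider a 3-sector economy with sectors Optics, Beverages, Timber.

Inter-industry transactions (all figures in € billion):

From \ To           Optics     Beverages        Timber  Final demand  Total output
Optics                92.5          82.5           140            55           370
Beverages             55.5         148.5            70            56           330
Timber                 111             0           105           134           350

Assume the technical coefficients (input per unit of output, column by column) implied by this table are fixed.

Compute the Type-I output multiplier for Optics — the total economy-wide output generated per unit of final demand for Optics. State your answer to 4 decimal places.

Technical coefficients a_ij = z_ij / X_j:
  a_OO = 92.5/370 = 0.25, a_BO = 55.5/370 = 0.15, a_TO = 111/370 = 0.30
  a_OB = 82.5/330 = 0.25, a_BB = 148.5/330 = 0.45, a_TB = 0/330 = 0.00
  a_OT = 140/350 = 0.40, a_BT = 70/350 = 0.20, a_TT = 105/350 = 0.30
I − A =
  [   0.75    -0.25    -0.40]
  [  -0.15     0.55    -0.20]
  [  -0.30     0.00     0.70]
Cofactors of I−A, C_ij = (−1)^(i+j)·(minor ij) (rows/columns in the sector order above):
  C_11 = (0.55)(0.70) − (-0.20)(0.00) = 0.3850
  C_12 = −[(-0.15)(0.70) − (-0.20)(-0.30)] = 0.1650
  C_13 = (-0.15)(0.00) − (0.55)(-0.30) = 0.1650
  C_21 = −[(-0.25)(0.70) − (-0.40)(0.00)] = 0.1750
  C_22 = (0.75)(0.70) − (-0.40)(-0.30) = 0.4050
  C_23 = −[(0.75)(0.00) − (-0.25)(-0.30)] = 0.0750
  C_31 = (-0.25)(-0.20) − (-0.40)(0.55) = 0.2700
  C_32 = −[(0.75)(-0.20) − (-0.40)(-0.15)] = 0.2100
  C_33 = (0.75)(0.55) − (-0.25)(-0.15) = 0.3750
det(I−A) = Σ_j (I−A)_1j·C_1j = (0.75)(0.3850) + (-0.25)(0.1650) + (-0.40)(0.1650) = 0.1815
adj(I−A) = Cᵀ =
  [ 0.3850   0.1750   0.2700]
  [ 0.1650   0.4050   0.2100]
  [ 0.1650   0.0750   0.3750]
(I − A)⁻¹ = adj(I−A) / det(I−A) ≈
  [   2.12121     0.96419     1.48760]
  [   0.90909     2.23140     1.15702]
  [   0.90909     0.41322     2.06612]
The output multiplier for sector j is the column-j sum of the Leontief inverse (I − A)⁻¹ = adj(I−A) / det(I−A).
Column O of adj(I−A): (0.3850, 0.1650, 0.1650); det(I−A) = 0.1815.
m_O = (0.3850 + 0.1650 + 0.1650) / 0.1815 = 0.715 / 0.1815 ≈ 3.9394.

m_O = 3.9394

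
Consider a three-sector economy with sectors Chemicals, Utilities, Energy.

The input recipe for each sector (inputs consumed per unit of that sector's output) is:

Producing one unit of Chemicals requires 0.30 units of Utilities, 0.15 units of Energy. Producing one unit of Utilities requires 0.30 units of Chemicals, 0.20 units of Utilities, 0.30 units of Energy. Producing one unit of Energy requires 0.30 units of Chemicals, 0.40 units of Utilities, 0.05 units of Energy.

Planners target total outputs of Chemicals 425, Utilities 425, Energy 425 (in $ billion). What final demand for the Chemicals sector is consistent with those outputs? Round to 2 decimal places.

d_C = 170.00

I − A =
  [   1.00    -0.30    -0.30]
  [  -0.30     0.80    -0.40]
  [  -0.15    -0.30     0.95]
d = (I − A) x:
  d_C = (+1.00)·425 + (-0.30)·425 + (-0.30)·425 = 170.00
  d_U = (-0.30)·425 + (+0.80)·425 + (-0.40)·425 = 42.50
  d_E = (-0.15)·425 + (-0.30)·425 + (+0.95)·425 = 212.50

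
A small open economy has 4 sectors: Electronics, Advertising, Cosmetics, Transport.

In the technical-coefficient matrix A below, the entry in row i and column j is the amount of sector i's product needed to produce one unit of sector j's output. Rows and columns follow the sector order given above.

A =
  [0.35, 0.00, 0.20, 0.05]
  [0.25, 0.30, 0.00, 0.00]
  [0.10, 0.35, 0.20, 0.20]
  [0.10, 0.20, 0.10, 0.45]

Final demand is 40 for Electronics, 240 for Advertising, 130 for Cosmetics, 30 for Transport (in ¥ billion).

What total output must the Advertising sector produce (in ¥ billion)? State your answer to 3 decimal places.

I − A =
  [   0.65     0.00    -0.20    -0.05]
  [  -0.25     0.70     0.00     0.00]
  [  -0.10    -0.35     0.80    -0.20]
  [  -0.10    -0.20    -0.10     0.55]
Compute the cofactors C_ij = (−1)^(i+j)·(3×3 minor ij) of I−A; the adjugate is their transpose:
adj(I−A) = Cᵀ =
  [ 0.294000   0.056250   0.080500   0.056000]
  [ 0.105000   0.253500   0.028750   0.020000]
  [ 0.110625   0.150375   0.244250   0.098875]
  [ 0.111750   0.129750   0.069500   0.332500]
det(I−A) = Σ_j (I−A)_1j·C_1j = (0.65)(0.294000) + (0.00)(0.105000) + (-0.20)(0.110625) + (-0.05)(0.111750) = 0.1633875
(I − A)⁻¹ = adj(I−A) / det(I−A) ≈
  [   1.7994     0.3443     0.4927     0.3427]
  [   0.6426     1.5515     0.1760     0.1224]
  [   0.6771     0.9204     1.4949     0.6052]
  [   0.6840     0.7941     0.4254     2.0350]
x = (I − A)⁻¹ d = adj(I−A)·d / det(I−A), with det(I−A) = 0.1633875:
  x_1 = (0.294000·40 + 0.056250·240 + 0.080500·130 + 0.056000·30) / 0.1633875 = 37.405 / 0.1633875 ≈ 228.934
  x_2 = (0.105000·40 + 0.253500·240 + 0.028750·130 + 0.020000·30) / 0.1633875 = 69.3775 / 0.1633875 ≈ 424.619
  x_3 = (0.110625·40 + 0.150375·240 + 0.244250·130 + 0.098875·30) / 0.1633875 = 75.23375 / 0.1633875 ≈ 460.462
  x_4 = (0.111750·40 + 0.129750·240 + 0.069500·130 + 0.332500·30) / 0.1633875 = 54.62 / 0.1633875 ≈ 334.297

x_2 = 424.619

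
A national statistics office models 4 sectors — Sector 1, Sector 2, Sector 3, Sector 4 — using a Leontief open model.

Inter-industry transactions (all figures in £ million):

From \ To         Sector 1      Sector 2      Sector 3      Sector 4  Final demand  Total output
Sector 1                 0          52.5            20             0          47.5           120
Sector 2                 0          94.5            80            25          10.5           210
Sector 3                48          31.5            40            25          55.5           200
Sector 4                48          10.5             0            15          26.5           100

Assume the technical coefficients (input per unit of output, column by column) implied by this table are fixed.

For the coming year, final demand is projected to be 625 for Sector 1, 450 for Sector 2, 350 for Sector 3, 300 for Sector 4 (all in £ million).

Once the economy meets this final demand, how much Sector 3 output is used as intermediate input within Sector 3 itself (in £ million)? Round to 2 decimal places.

Technical coefficients a_ij = z_ij / X_j:
  a_11 = 0/120 = 0.00, a_21 = 0/120 = 0.00, a_31 = 48/120 = 0.40, a_41 = 48/120 = 0.40
  a_12 = 52.5/210 = 0.25, a_22 = 94.5/210 = 0.45, a_32 = 31.5/210 = 0.15, a_42 = 10.5/210 = 0.05
  a_13 = 20/200 = 0.10, a_23 = 80/200 = 0.40, a_33 = 40/200 = 0.20, a_43 = 0/200 = 0.00
  a_14 = 0/100 = 0.00, a_24 = 25/100 = 0.25, a_34 = 25/100 = 0.25, a_44 = 15/100 = 0.15
I − A =
  [   1.00    -0.25    -0.10     0.00]
  [   0.00     0.55    -0.40    -0.25]
  [  -0.40    -0.15     0.80    -0.25]
  [  -0.40    -0.05     0.00     0.85]
Compute the cofactors C_ij = (−1)^(i+j)·(3×3 minor ij) of I−A; the adjugate is their transpose:
adj(I−A) = Cᵀ =
  [ 0.3080   0.1840   0.1305   0.0925]
  [ 0.2560   0.6360   0.3500   0.2900]
  [ 0.2520   0.2500   0.4300   0.2000]
  [ 0.1600   0.1240   0.0820   0.3180]
det(I−A) = Σ_j (I−A)_1j·C_1j = (1.00)(0.3080) + (-0.25)(0.2560) + (-0.10)(0.2520) + (0.00)(0.1600) = 0.2188
(I − A)⁻¹ = adj(I−A) / det(I−A) ≈
  [   1.4077     0.8410     0.5964     0.4228]
  [   1.1700     2.9068     1.5996     1.3254]
  [   1.1517     1.1426     1.9653     0.9141]
  [   0.7313     0.5667     0.3748     1.4534]
First solve x = (I − A)⁻¹ d = adj(I−A)·d / det(I−A); in particular x_3 = (0.2520·625 + 0.2500·450 + 0.4300·350 + 0.2000·300) / 0.2188 = 480.50 / 0.2188 ≈ 2196.0695.
Intermediate flow from 3 to 3: z_33 = a_33 · x_3 = 0.20 × 480.50 / 0.2188 = 96.10 / 0.2188 ≈ 439.21.

z_33 = 439.21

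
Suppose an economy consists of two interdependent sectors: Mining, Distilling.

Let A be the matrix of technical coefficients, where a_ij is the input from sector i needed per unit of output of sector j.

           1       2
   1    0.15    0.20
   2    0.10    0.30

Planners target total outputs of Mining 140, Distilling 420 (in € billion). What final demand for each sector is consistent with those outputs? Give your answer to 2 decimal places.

d_1 = 35.00, d_2 = 280.00

I − A =
  [   0.85    -0.20]
  [  -0.10     0.70]
d = (I − A) x:
  d_1 = (+0.85)·140 + (-0.20)·420 = 35.00
  d_2 = (-0.10)·140 + (+0.70)·420 = 280.00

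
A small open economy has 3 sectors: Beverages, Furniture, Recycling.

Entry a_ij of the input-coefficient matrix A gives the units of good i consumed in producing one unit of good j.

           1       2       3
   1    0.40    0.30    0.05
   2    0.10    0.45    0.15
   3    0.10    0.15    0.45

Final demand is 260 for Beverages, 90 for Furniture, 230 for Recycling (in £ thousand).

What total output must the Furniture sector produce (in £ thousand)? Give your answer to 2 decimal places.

I − A =
  [   0.60    -0.30    -0.05]
  [  -0.10     0.55    -0.15]
  [  -0.10    -0.15     0.55]
Cofactors of I−A, C_ij = (−1)^(i+j)·(minor ij) (rows/columns in the sector order above):
  C_11 = (0.55)(0.55) − (-0.15)(-0.15) = 0.2800
  C_12 = −[(-0.10)(0.55) − (-0.15)(-0.10)] = 0.0700
  C_13 = (-0.10)(-0.15) − (0.55)(-0.10) = 0.0700
  C_21 = −[(-0.30)(0.55) − (-0.05)(-0.15)] = 0.1725
  C_22 = (0.60)(0.55) − (-0.05)(-0.10) = 0.3250
  C_23 = −[(0.60)(-0.15) − (-0.30)(-0.10)] = 0.1200
  C_31 = (-0.30)(-0.15) − (-0.05)(0.55) = 0.0725
  C_32 = −[(0.60)(-0.15) − (-0.05)(-0.10)] = 0.0950
  C_33 = (0.60)(0.55) − (-0.30)(-0.10) = 0.3000
det(I−A) = Σ_j (I−A)_1j·C_1j = (0.60)(0.2800) + (-0.30)(0.0700) + (-0.05)(0.0700) = 0.1435
adj(I−A) = Cᵀ =
  [ 0.2800   0.1725   0.0725]
  [ 0.0700   0.3250   0.0950]
  [ 0.0700   0.1200   0.3000]
(I − A)⁻¹ = adj(I−A) / det(I−A) ≈
  [   1.9512     1.2021     0.5052]
  [   0.4878     2.2648     0.6620]
  [   0.4878     0.8362     2.0906]
x = (I − A)⁻¹ d = adj(I−A)·d / det(I−A), with det(I−A) = 0.1435:
  x_1 = (0.2800·260 + 0.1725·90 + 0.0725·230) / 0.1435 = 105.00 / 0.1435 ≈ 731.71
  x_2 = (0.0700·260 + 0.3250·90 + 0.0950·230) / 0.1435 = 69.30 / 0.1435 ≈ 482.93
  x_3 = (0.0700·260 + 0.1200·90 + 0.3000·230) / 0.1435 = 98.00 / 0.1435 ≈ 682.93

x_2 = 482.93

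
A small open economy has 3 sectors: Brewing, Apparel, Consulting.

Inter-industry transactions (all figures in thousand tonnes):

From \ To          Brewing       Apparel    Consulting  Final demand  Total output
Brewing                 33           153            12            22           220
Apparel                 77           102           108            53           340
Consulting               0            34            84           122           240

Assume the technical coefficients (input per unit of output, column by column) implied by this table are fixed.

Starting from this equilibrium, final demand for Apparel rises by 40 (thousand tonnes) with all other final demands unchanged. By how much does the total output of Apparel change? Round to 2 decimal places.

Δx_A = 90.43

Technical coefficients a_ij = z_ij / X_j:
  a_BB = 33/220 = 0.15, a_AB = 77/220 = 0.35, a_CB = 0/220 = 0.00
  a_BA = 153/340 = 0.45, a_AA = 102/340 = 0.30, a_CA = 34/340 = 0.10
  a_BC = 12/240 = 0.05, a_AC = 108/240 = 0.45, a_CC = 84/240 = 0.35
I − A =
  [   0.85    -0.45    -0.05]
  [  -0.35     0.70    -0.45]
  [   0.00    -0.10     0.65]
Cofactors of I−A, C_ij = (−1)^(i+j)·(minor ij) (rows/columns in the sector order above):
  C_11 = (0.70)(0.65) − (-0.45)(-0.10) = 0.4100
  C_12 = −[(-0.35)(0.65) − (-0.45)(0.00)] = 0.2275
  C_13 = (-0.35)(-0.10) − (0.70)(0.00) = 0.0350
  C_21 = −[(-0.45)(0.65) − (-0.05)(-0.10)] = 0.2975
  C_22 = (0.85)(0.65) − (-0.05)(0.00) = 0.5525
  C_23 = −[(0.85)(-0.10) − (-0.45)(0.00)] = 0.0850
  C_31 = (-0.45)(-0.45) − (-0.05)(0.70) = 0.2375
  C_32 = −[(0.85)(-0.45) − (-0.05)(-0.35)] = 0.4000
  C_33 = (0.85)(0.70) − (-0.45)(-0.35) = 0.4375
det(I−A) = Σ_j (I−A)_1j·C_1j = (0.85)(0.4100) + (-0.45)(0.2275) + (-0.05)(0.0350) = 0.244375
adj(I−A) = Cᵀ =
  [ 0.4100   0.2975   0.2375]
  [ 0.2275   0.5525   0.4000]
  [ 0.0350   0.0850   0.4375]
(I − A)⁻¹ = adj(I−A) / det(I−A) ≈
  [   1.6777     1.2174     0.9719]
  [   0.9309     2.2609     1.6368]
  [   0.1432     0.3478     1.7903]
Δx = (I − A)⁻¹ Δd with Δd having +40 in the Apparel component and 0 elsewhere.
So Δx_A = L_AA · (+40), where L_AA = adj(I−A)_AA / det(I−A) = 0.5525 / 0.244375.
Δx_A = 0.5525 × (+40) / 0.244375 = 22.10 / 0.244375 ≈ 90.43.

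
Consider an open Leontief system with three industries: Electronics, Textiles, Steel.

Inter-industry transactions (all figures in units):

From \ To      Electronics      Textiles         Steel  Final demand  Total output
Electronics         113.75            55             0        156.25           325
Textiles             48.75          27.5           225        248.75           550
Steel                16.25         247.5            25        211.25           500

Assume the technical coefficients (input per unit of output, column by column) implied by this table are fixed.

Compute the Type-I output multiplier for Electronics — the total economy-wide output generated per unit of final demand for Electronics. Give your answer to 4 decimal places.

Technical coefficients a_ij = z_ij / X_j:
  a_11 = 113.75/325 = 0.35, a_21 = 48.75/325 = 0.15, a_31 = 16.25/325 = 0.05
  a_12 = 55/550 = 0.10, a_22 = 27.5/550 = 0.05, a_32 = 247.5/550 = 0.45
  a_13 = 0/500 = 0.00, a_23 = 225/500 = 0.45, a_33 = 25/500 = 0.05
I − A =
  [   0.65    -0.10     0.00]
  [  -0.15     0.95    -0.45]
  [  -0.05    -0.45     0.95]
Cofactors of I−A, C_ij = (−1)^(i+j)·(minor ij) (rows/columns in the sector order above):
  C_11 = (0.95)(0.95) − (-0.45)(-0.45) = 0.7000
  C_12 = −[(-0.15)(0.95) − (-0.45)(-0.05)] = 0.1650
  C_13 = (-0.15)(-0.45) − (0.95)(-0.05) = 0.1150
  C_21 = −[(-0.10)(0.95) − (0.00)(-0.45)] = 0.0950
  C_22 = (0.65)(0.95) − (0.00)(-0.05) = 0.6175
  C_23 = −[(0.65)(-0.45) − (-0.10)(-0.05)] = 0.2975
  C_31 = (-0.10)(-0.45) − (0.00)(0.95) = 0.0450
  C_32 = −[(0.65)(-0.45) − (0.00)(-0.15)] = 0.2925
  C_33 = (0.65)(0.95) − (-0.10)(-0.15) = 0.6025
det(I−A) = Σ_j (I−A)_1j·C_1j = (0.65)(0.7000) + (-0.10)(0.1650) + (0.00)(0.1150) = 0.4385
adj(I−A) = Cᵀ =
  [ 0.7000   0.0950   0.0450]
  [ 0.1650   0.6175   0.2925]
  [ 0.1150   0.2975   0.6025]
(I − A)⁻¹ = adj(I−A) / det(I−A) ≈
  [   1.59635     0.21665     0.10262]
  [   0.37628     1.40821     0.66705]
  [   0.26226     0.67845     1.37400]
The output multiplier for sector j is the column-j sum of the Leontief inverse (I − A)⁻¹ = adj(I−A) / det(I−A).
Column 1 of adj(I−A): (0.7000, 0.1650, 0.1150); det(I−A) = 0.4385.
m_1 = (0.7000 + 0.1650 + 0.1150) / 0.4385 = 0.98 / 0.4385 ≈ 2.2349.

m_1 = 2.2349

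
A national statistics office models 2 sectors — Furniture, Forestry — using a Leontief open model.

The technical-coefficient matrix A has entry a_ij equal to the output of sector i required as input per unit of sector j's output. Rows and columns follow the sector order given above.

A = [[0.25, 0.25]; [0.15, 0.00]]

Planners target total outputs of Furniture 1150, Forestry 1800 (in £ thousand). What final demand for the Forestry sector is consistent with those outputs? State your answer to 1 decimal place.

I − A =
  [   0.75    -0.25]
  [  -0.15     1.00]
d = (I − A) x:
  d_1 = (+0.75)·1150 + (-0.25)·1800 = 412.5
  d_2 = (-0.15)·1150 + (+1.00)·1800 = 1627.5

d_2 = 1627.5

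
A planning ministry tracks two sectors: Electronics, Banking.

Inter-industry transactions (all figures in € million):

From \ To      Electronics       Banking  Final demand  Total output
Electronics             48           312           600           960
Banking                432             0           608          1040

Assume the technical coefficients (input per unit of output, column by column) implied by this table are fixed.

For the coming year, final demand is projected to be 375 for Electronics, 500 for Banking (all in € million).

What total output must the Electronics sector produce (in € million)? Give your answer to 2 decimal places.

x_1 = 644.17

Technical coefficients a_ij = z_ij / X_j:
  a_11 = 48/960 = 0.05, a_21 = 432/960 = 0.45
  a_12 = 312/1040 = 0.30, a_22 = 0/1040 = 0.00
I − A =
  [   0.95    -0.30]
  [  -0.45     1.00]
det(I−A) = (0.95)(1.00) − (-0.30)(-0.45) = 0.8150
adj(I−A) = [[1.00, 0.30], [0.45, 0.95]]
(I − A)⁻¹ = adj(I−A) / det(I−A) ≈
  [   1.2270     0.3681]
  [   0.5521     1.1656]
x = (I − A)⁻¹ d = adj(I−A)·d / det(I−A), with det(I−A) = 0.8150:
  x_1 = (1.00·375 + 0.30·500) / 0.8150 = 525.00 / 0.8150 ≈ 644.17
  x_2 = (0.45·375 + 0.95·500) / 0.8150 = 643.75 / 0.8150 ≈ 789.88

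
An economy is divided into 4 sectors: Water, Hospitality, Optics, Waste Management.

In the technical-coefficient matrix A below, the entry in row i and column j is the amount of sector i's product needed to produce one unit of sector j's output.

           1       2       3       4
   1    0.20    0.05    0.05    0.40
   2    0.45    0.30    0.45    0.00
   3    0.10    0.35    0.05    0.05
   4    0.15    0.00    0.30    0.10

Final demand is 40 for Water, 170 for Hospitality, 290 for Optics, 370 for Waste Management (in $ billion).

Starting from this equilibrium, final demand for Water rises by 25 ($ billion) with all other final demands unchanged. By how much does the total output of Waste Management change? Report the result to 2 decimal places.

Δx_4 = 13.49

I − A =
  [   0.80    -0.05    -0.05    -0.40]
  [  -0.45     0.70    -0.45     0.00]
  [  -0.10    -0.35     0.95    -0.05]
  [  -0.15     0.00    -0.30     0.90]
Compute the cofactors C_ij = (−1)^(i+j)·(3×3 minor ij) of I−A; the adjugate is their transpose:
adj(I−A) = Cᵀ =
  [ 0.446250   0.099750   0.135750   0.205875]
  [ 0.421875   0.598125   0.371250   0.208125]
  [ 0.210000   0.235875   0.441750   0.117875]
  [ 0.144375   0.095250   0.169875   0.371000]
det(I−A) = Σ_j (I−A)_1j·C_1j = (0.80)(0.446250) + (-0.05)(0.421875) + (-0.05)(0.210000) + (-0.40)(0.144375) = 0.26765625
(I − A)⁻¹ = adj(I−A) / det(I−A) ≈
  [   1.6673     0.3727     0.5072     0.7692]
  [   1.5762     2.2347     1.3870     0.7776]
  [   0.7846     0.8813     1.6504     0.4404]
  [   0.5394     0.3559     0.6347     1.3861]
Δx = (I − A)⁻¹ Δd with Δd having +25 in the Water component and 0 elsewhere.
So Δx_4 = L_41 · (+25), where L_41 = adj(I−A)_41 / det(I−A) = 0.144375 / 0.26765625.
Δx_4 = 0.144375 × (+25) / 0.26765625 = 3.609375 / 0.26765625 ≈ 13.49.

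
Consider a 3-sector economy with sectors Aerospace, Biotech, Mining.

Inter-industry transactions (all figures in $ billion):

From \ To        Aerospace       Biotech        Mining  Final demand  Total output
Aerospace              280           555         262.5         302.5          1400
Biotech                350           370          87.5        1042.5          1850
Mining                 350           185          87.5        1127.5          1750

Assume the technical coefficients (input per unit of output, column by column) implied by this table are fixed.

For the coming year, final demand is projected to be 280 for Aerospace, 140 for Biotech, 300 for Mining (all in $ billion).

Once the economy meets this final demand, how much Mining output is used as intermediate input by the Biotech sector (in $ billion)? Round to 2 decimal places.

Technical coefficients a_ij = z_ij / X_j:
  a_11 = 280/1400 = 0.20, a_21 = 350/1400 = 0.25, a_31 = 350/1400 = 0.25
  a_12 = 555/1850 = 0.30, a_22 = 370/1850 = 0.20, a_32 = 185/1850 = 0.10
  a_13 = 262.5/1750 = 0.15, a_23 = 87.5/1750 = 0.05, a_33 = 87.5/1750 = 0.05
I − A =
  [   0.80    -0.30    -0.15]
  [  -0.25     0.80    -0.05]
  [  -0.25    -0.10     0.95]
Cofactors of I−A, C_ij = (−1)^(i+j)·(minor ij) (rows/columns in the sector order above):
  C_11 = (0.80)(0.95) − (-0.05)(-0.10) = 0.7550
  C_12 = −[(-0.25)(0.95) − (-0.05)(-0.25)] = 0.2500
  C_13 = (-0.25)(-0.10) − (0.80)(-0.25) = 0.2250
  C_21 = −[(-0.30)(0.95) − (-0.15)(-0.10)] = 0.3000
  C_22 = (0.80)(0.95) − (-0.15)(-0.25) = 0.7225
  C_23 = −[(0.80)(-0.10) − (-0.30)(-0.25)] = 0.1550
  C_31 = (-0.30)(-0.05) − (-0.15)(0.80) = 0.1350
  C_32 = −[(0.80)(-0.05) − (-0.15)(-0.25)] = 0.0775
  C_33 = (0.80)(0.80) − (-0.30)(-0.25) = 0.5650
det(I−A) = Σ_j (I−A)_1j·C_1j = (0.80)(0.7550) + (-0.30)(0.2500) + (-0.15)(0.2250) = 0.49525
adj(I−A) = Cᵀ =
  [ 0.7550   0.3000   0.1350]
  [ 0.2500   0.7225   0.0775]
  [ 0.2250   0.1550   0.5650]
(I − A)⁻¹ = adj(I−A) / det(I−A) ≈
  [   1.5245     0.6058     0.2726]
  [   0.5048     1.4589     0.1565]
  [   0.4543     0.3130     1.1408]
First solve x = (I − A)⁻¹ d = adj(I−A)·d / det(I−A); in particular x_2 = (0.2500·280 + 0.7225·140 + 0.0775·300) / 0.49525 = 194.40 / 0.49525 ≈ 392.5290.
Intermediate flow from 3 to 2: z_32 = a_32 · x_2 = 0.10 × 194.40 / 0.49525 = 19.44 / 0.49525 ≈ 39.25.

z_32 = 39.25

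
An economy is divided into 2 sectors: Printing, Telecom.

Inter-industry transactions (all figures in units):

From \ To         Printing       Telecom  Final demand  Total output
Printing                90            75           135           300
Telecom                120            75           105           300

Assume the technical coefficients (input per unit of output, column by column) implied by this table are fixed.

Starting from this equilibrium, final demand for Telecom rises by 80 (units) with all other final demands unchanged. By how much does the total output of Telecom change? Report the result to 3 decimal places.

Technical coefficients a_ij = z_ij / X_j:
  a_11 = 90/300 = 0.30, a_21 = 120/300 = 0.40
  a_12 = 75/300 = 0.25, a_22 = 75/300 = 0.25
I − A =
  [   0.70    -0.25]
  [  -0.40     0.75]
det(I−A) = (0.70)(0.75) − (-0.25)(-0.40) = 0.4250
adj(I−A) = [[0.75, 0.25], [0.40, 0.70]]
(I − A)⁻¹ = adj(I−A) / det(I−A) ≈
  [   1.7647     0.5882]
  [   0.9412     1.6471]
Δx = (I − A)⁻¹ Δd with Δd having +80 in the Telecom component and 0 elsewhere.
So Δx_2 = L_22 · (+80), where L_22 = adj(I−A)_22 / det(I−A) = 0.70 / 0.4250.
Δx_2 = 0.70 × (+80) / 0.4250 = 56.00 / 0.4250 ≈ 131.765.

Δx_2 = 131.765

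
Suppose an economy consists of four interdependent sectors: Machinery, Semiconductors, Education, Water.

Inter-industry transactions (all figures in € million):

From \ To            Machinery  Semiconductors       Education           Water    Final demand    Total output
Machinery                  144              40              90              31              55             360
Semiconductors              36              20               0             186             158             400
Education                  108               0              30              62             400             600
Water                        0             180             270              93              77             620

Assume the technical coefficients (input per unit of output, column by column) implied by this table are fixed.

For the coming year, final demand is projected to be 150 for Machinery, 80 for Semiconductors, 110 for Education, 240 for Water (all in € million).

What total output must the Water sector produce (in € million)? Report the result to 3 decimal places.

Technical coefficients a_ij = z_ij / X_j:
  a_11 = 144/360 = 0.40, a_21 = 36/360 = 0.10, a_31 = 108/360 = 0.30, a_41 = 0/360 = 0.00
  a_12 = 40/400 = 0.10, a_22 = 20/400 = 0.05, a_32 = 0/400 = 0.00, a_42 = 180/400 = 0.45
  a_13 = 90/600 = 0.15, a_23 = 0/600 = 0.00, a_33 = 30/600 = 0.05, a_43 = 270/600 = 0.45
  a_14 = 31/620 = 0.05, a_24 = 186/620 = 0.30, a_34 = 62/620 = 0.10, a_44 = 93/620 = 0.15
I − A =
  [   0.60    -0.10    -0.15    -0.05]
  [  -0.10     0.95     0.00    -0.30]
  [  -0.30     0.00     0.95    -0.10]
  [   0.00    -0.45    -0.45     0.85]
Compute the cofactors C_ij = (−1)^(i+j)·(3×3 minor ij) of I−A; the adjugate is their transpose:
adj(I−A) = Cᵀ =
  [ 0.596125   0.104375   0.135750   0.087875]
  [ 0.116750   0.412500   0.096000   0.163750]
  [ 0.206250   0.059250   0.392750   0.079250]
  [ 0.171000   0.249750   0.258750   0.489250]
det(I−A) = Σ_j (I−A)_1j·C_1j = (0.60)(0.596125) + (-0.10)(0.116750) + (-0.15)(0.206250) + (-0.05)(0.171000) = 0.3065125
(I − A)⁻¹ = adj(I−A) / det(I−A) ≈
  [   1.9449     0.3405     0.4429     0.2867]
  [   0.3809     1.3458     0.3132     0.5342]
  [   0.6729     0.1933     1.2814     0.2586]
  [   0.5579     0.8148     0.8442     1.5962]
x = (I − A)⁻¹ d = adj(I−A)·d / det(I−A), with det(I−A) = 0.3065125:
  x_1 = (0.596125·150 + 0.104375·80 + 0.135750·110 + 0.087875·240) / 0.3065125 = 133.79125 / 0.3065125 ≈ 436.495
  x_2 = (0.116750·150 + 0.412500·80 + 0.096000·110 + 0.163750·240) / 0.3065125 = 100.3725 / 0.3065125 ≈ 327.466
  x_3 = (0.206250·150 + 0.059250·80 + 0.392750·110 + 0.079250·240) / 0.3065125 = 97.90 / 0.3065125 ≈ 319.400
  x_4 = (0.171000·150 + 0.249750·80 + 0.258750·110 + 0.489250·240) / 0.3065125 = 191.5125 / 0.3065125 ≈ 624.811

x_4 = 624.811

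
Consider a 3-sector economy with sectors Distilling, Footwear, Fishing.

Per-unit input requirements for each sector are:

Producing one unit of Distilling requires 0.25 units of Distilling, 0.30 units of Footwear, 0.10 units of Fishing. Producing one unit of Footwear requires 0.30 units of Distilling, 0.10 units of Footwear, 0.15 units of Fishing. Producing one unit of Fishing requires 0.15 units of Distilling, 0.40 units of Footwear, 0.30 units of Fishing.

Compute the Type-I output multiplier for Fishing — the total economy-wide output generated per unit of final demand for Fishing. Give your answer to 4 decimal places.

I − A =
  [   0.75    -0.30    -0.15]
  [  -0.30     0.90    -0.40]
  [  -0.10    -0.15     0.70]
Cofactors of I−A, C_ij = (−1)^(i+j)·(minor ij) (rows/columns in the sector order above):
  C_11 = (0.90)(0.70) − (-0.40)(-0.15) = 0.5700
  C_12 = −[(-0.30)(0.70) − (-0.40)(-0.10)] = 0.2500
  C_13 = (-0.30)(-0.15) − (0.90)(-0.10) = 0.1350
  C_21 = −[(-0.30)(0.70) − (-0.15)(-0.15)] = 0.2325
  C_22 = (0.75)(0.70) − (-0.15)(-0.10) = 0.5100
  C_23 = −[(0.75)(-0.15) − (-0.30)(-0.10)] = 0.1425
  C_31 = (-0.30)(-0.40) − (-0.15)(0.90) = 0.2550
  C_32 = −[(0.75)(-0.40) − (-0.15)(-0.30)] = 0.3450
  C_33 = (0.75)(0.90) − (-0.30)(-0.30) = 0.5850
det(I−A) = Σ_j (I−A)_1j·C_1j = (0.75)(0.5700) + (-0.30)(0.2500) + (-0.15)(0.1350) = 0.33225
adj(I−A) = Cᵀ =
  [ 0.5700   0.2325   0.2550]
  [ 0.2500   0.5100   0.3450]
  [ 0.1350   0.1425   0.5850]
(I − A)⁻¹ = adj(I−A) / det(I−A) ≈
  [   1.71558     0.69977     0.76749]
  [   0.75245     1.53499     1.03837]
  [   0.40632     0.42889     1.76072]
The output multiplier for sector j is the column-j sum of the Leontief inverse (I − A)⁻¹ = adj(I−A) / det(I−A).
Column 3 of adj(I−A): (0.2550, 0.3450, 0.5850); det(I−A) = 0.33225.
m_3 = (0.2550 + 0.3450 + 0.5850) / 0.33225 = 1.185 / 0.33225 ≈ 3.5666.

m_3 = 3.5666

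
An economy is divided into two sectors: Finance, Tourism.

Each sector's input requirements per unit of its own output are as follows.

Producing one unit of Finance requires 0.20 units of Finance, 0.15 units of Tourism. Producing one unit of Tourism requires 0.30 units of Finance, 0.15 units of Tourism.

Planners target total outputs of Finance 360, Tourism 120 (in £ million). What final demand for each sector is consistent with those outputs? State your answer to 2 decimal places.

I − A =
  [   0.80    -0.30]
  [  -0.15     0.85]
d = (I − A) x:
  d_1 = (+0.80)·360 + (-0.30)·120 = 252.00
  d_2 = (-0.15)·360 + (+0.85)·120 = 48.00

d_1 = 252.00, d_2 = 48.00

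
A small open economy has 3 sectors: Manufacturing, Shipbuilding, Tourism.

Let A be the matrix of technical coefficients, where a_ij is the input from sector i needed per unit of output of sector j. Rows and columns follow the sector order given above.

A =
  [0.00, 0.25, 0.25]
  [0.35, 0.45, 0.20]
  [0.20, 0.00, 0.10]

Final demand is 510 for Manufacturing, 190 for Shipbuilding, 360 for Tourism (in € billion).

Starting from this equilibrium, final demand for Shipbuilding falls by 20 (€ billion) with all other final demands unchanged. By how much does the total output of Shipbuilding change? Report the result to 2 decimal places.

Δx_S = -44.88

I − A =
  [   1.00    -0.25    -0.25]
  [  -0.35     0.55    -0.20]
  [  -0.20     0.00     0.90]
Cofactors of I−A, C_ij = (−1)^(i+j)·(minor ij) (rows/columns in the sector order above):
  C_11 = (0.55)(0.90) − (-0.20)(0.00) = 0.4950
  C_12 = −[(-0.35)(0.90) − (-0.20)(-0.20)] = 0.3550
  C_13 = (-0.35)(0.00) − (0.55)(-0.20) = 0.1100
  C_21 = −[(-0.25)(0.90) − (-0.25)(0.00)] = 0.2250
  C_22 = (1.00)(0.90) − (-0.25)(-0.20) = 0.8500
  C_23 = −[(1.00)(0.00) − (-0.25)(-0.20)] = 0.0500
  C_31 = (-0.25)(-0.20) − (-0.25)(0.55) = 0.1875
  C_32 = −[(1.00)(-0.20) − (-0.25)(-0.35)] = 0.2875
  C_33 = (1.00)(0.55) − (-0.25)(-0.35) = 0.4625
det(I−A) = Σ_j (I−A)_1j·C_1j = (1.00)(0.4950) + (-0.25)(0.3550) + (-0.25)(0.1100) = 0.37875
adj(I−A) = Cᵀ =
  [ 0.4950   0.2250   0.1875]
  [ 0.3550   0.8500   0.2875]
  [ 0.1100   0.0500   0.4625]
(I − A)⁻¹ = adj(I−A) / det(I−A) ≈
  [   1.3069     0.5941     0.4950]
  [   0.9373     2.2442     0.7591]
  [   0.2904     0.1320     1.2211]
Δx = (I − A)⁻¹ Δd with Δd having -20 in the Shipbuilding component and 0 elsewhere.
So Δx_S = L_SS · (-20), where L_SS = adj(I−A)_SS / det(I−A) = 0.8500 / 0.37875.
Δx_S = 0.8500 × (-20) / 0.37875 = -17.00 / 0.37875 ≈ -44.88.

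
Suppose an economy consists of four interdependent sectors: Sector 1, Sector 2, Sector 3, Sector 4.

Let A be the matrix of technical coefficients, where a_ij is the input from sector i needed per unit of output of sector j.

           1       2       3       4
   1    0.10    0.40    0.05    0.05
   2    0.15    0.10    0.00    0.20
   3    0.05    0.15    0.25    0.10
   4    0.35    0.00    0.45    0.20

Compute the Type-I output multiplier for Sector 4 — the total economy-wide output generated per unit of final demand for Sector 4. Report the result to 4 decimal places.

m_4 = 2.5033

I − A =
  [   0.90    -0.40    -0.05    -0.05]
  [  -0.15     0.90     0.00    -0.20]
  [  -0.05    -0.15     0.75    -0.10]
  [  -0.35     0.00    -0.45     0.80]
Compute the cofactors C_ij = (−1)^(i+j)·(3×3 minor ij) of I−A; the adjugate is their transpose:
adj(I−A) = Cᵀ =
  [ 0.486000   0.231375   0.092250   0.099750]
  [ 0.140250   0.481500   0.093875   0.140875]
  [ 0.096000   0.135375   0.556250   0.109375]
  [ 0.266625   0.177375   0.353250   0.559125]
det(I−A) = Σ_j (I−A)_1j·C_1j = (0.90)(0.486000) + (-0.40)(0.140250) + (-0.05)(0.096000) + (-0.05)(0.266625) = 0.36316875
(I − A)⁻¹ = adj(I−A) / det(I−A) ≈
  [   1.33822     0.63710     0.25401     0.27467]
  [   0.38618     1.32583     0.25849     0.38791]
  [   0.26434     0.37276     1.53166     0.30117]
  [   0.73416     0.48841     0.97269     1.53957]
The output multiplier for sector j is the column-j sum of the Leontief inverse (I − A)⁻¹ = adj(I−A) / det(I−A).
Column 4 of adj(I−A): (0.099750, 0.140875, 0.109375, 0.559125); det(I−A) = 0.36316875.
m_4 = (0.099750 + 0.140875 + 0.109375 + 0.559125) / 0.36316875 = 0.909125 / 0.36316875 ≈ 2.5033.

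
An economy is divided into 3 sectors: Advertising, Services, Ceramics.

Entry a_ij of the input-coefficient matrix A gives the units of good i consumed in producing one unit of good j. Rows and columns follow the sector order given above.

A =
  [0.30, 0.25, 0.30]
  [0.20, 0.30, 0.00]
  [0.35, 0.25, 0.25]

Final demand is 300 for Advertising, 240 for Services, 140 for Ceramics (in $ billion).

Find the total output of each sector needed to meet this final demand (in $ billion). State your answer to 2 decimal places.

x_1 = 1034.78, x_2 = 638.51, x_3 = 882.40

I − A =
  [   0.70    -0.25    -0.30]
  [  -0.20     0.70     0.00]
  [  -0.35    -0.25     0.75]
Cofactors of I−A, C_ij = (−1)^(i+j)·(minor ij) (rows/columns in the sector order above):
  C_11 = (0.70)(0.75) − (0.00)(-0.25) = 0.5250
  C_12 = −[(-0.20)(0.75) − (0.00)(-0.35)] = 0.1500
  C_13 = (-0.20)(-0.25) − (0.70)(-0.35) = 0.2950
  C_21 = −[(-0.25)(0.75) − (-0.30)(-0.25)] = 0.2625
  C_22 = (0.70)(0.75) − (-0.30)(-0.35) = 0.4200
  C_23 = −[(0.70)(-0.25) − (-0.25)(-0.35)] = 0.2625
  C_31 = (-0.25)(0.00) − (-0.30)(0.70) = 0.2100
  C_32 = −[(0.70)(0.00) − (-0.30)(-0.20)] = 0.0600
  C_33 = (0.70)(0.70) − (-0.25)(-0.20) = 0.4400
det(I−A) = Σ_j (I−A)_1j·C_1j = (0.70)(0.5250) + (-0.25)(0.1500) + (-0.30)(0.2950) = 0.2415
adj(I−A) = Cᵀ =
  [ 0.5250   0.2625   0.2100]
  [ 0.1500   0.4200   0.0600]
  [ 0.2950   0.2625   0.4400]
(I − A)⁻¹ = adj(I−A) / det(I−A) ≈
  [   2.1739     1.0870     0.8696]
  [   0.6211     1.7391     0.2484]
  [   1.2215     1.0870     1.8219]
x = (I − A)⁻¹ d = adj(I−A)·d / det(I−A), with det(I−A) = 0.2415:
  x_1 = (0.5250·300 + 0.2625·240 + 0.2100·140) / 0.2415 = 249.90 / 0.2415 ≈ 1034.78
  x_2 = (0.1500·300 + 0.4200·240 + 0.0600·140) / 0.2415 = 154.20 / 0.2415 ≈ 638.51
  x_3 = (0.2950·300 + 0.2625·240 + 0.4400·140) / 0.2415 = 213.10 / 0.2415 ≈ 882.40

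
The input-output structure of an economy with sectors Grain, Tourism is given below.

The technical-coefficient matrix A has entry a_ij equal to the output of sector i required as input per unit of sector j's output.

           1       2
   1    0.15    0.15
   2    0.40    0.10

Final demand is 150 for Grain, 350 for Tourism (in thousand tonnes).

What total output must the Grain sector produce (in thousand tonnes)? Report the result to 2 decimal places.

x_1 = 265.96

I − A =
  [   0.85    -0.15]
  [  -0.40     0.90]
det(I−A) = (0.85)(0.90) − (-0.15)(-0.40) = 0.7050
adj(I−A) = [[0.90, 0.15], [0.40, 0.85]]
(I − A)⁻¹ = adj(I−A) / det(I−A) ≈
  [   1.2766     0.2128]
  [   0.5674     1.2057]
x = (I − A)⁻¹ d = adj(I−A)·d / det(I−A), with det(I−A) = 0.7050:
  x_1 = (0.90·150 + 0.15·350) / 0.7050 = 187.50 / 0.7050 ≈ 265.96
  x_2 = (0.40·150 + 0.85·350) / 0.7050 = 357.50 / 0.7050 ≈ 507.09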